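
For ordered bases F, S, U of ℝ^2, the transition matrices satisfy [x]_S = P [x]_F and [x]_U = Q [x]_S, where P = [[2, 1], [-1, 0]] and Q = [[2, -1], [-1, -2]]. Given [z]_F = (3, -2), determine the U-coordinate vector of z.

Composing the changes, [z]_U = Q P [z]_F.
Q P = [[5, 2], [0, -1]]; applying this to (3, -2) gives (11, 2).

(11, 2)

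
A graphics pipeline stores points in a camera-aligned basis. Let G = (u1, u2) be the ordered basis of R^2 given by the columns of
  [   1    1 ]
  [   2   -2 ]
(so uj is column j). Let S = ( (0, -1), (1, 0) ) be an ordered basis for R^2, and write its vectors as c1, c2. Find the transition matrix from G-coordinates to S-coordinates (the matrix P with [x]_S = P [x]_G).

Take x = uj: its G-coordinates are the j-th standard unit vector, so P e_j — column j of P — equals [uj]_S.
u1 = -2c1 + c2, giving column 1 = (-2, 1); repeating for each j gives P = [[-2, 2], [1, 1]].

[[-2, 2], [1, 1]]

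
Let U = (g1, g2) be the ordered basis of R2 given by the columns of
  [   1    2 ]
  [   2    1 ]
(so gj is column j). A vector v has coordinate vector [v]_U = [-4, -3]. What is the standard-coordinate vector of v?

By definition v = -4g1 - 3g2.
Summing componentwise gives [-10, -11].

[-10, -11]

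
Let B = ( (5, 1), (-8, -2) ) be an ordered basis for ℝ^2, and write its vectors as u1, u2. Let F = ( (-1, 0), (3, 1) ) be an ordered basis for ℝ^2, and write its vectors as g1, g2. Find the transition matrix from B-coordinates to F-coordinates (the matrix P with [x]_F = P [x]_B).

[[-2, 2], [1, -2]]

Let M have columns uj and N have columns gj. Then for every x, N [x]_F = x = M [x]_B, so P = N^(-1) M.
Since det N = -1, N^(-1) has integer entries; multiplying gives P = [[-2, 2], [1, -2]].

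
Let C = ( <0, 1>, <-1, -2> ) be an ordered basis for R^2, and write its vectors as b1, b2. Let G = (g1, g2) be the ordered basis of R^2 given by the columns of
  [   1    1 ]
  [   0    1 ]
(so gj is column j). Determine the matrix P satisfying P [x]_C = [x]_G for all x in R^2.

Let M have columns bj and N have columns gj. Then for every x, N [x]_G = x = M [x]_C, so P = N^(-1) M.
Since det N = 1, N^(-1) has integer entries; multiplying gives P = [[-1, 1], [1, -2]].

[[-1, 1], [1, -2]]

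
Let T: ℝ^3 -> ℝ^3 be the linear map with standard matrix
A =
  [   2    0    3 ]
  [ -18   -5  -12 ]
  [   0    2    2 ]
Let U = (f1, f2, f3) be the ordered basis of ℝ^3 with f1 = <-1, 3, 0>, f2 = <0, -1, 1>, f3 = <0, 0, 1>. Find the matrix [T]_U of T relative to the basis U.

Let P have columns f1, ..., f3. Then [T]_U = P^(-1) A P.
Here det P = 1, so P^(-1) is integer; computing A P first and then P^(-1)(A P) gives [[2, -3, -3], [3, -2, 3], [3, 2, -1]].

[[2, -3, -3], [3, -2, 3], [3, 2, -1]]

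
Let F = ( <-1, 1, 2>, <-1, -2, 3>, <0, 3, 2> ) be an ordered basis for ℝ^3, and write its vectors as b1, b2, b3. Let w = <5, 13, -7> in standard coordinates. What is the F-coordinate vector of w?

Write w = c_1 b1 + ... + c_3 b3 and solve for the c_i.
Row-reducing the augmented matrix [M | w] gives c = (-2, -3, 3).
Check: -2b1 - 3b2 + 3b3 = <5, 13, -7>.

<-2, -3, 3>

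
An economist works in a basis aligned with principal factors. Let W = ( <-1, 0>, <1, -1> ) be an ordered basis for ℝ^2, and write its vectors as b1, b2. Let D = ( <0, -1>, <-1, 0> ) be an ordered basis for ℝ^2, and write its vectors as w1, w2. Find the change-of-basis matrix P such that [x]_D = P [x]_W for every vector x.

[[0, 1], [1, -1]]

Take x = bj: its W-coordinates are the j-th standard unit vector, so P e_j — column j of P — equals [bj]_D.
b1 = 0·w1 + w2, giving column 1 = <0, 1>; repeating for each j gives P = [[0, 1], [1, -1]].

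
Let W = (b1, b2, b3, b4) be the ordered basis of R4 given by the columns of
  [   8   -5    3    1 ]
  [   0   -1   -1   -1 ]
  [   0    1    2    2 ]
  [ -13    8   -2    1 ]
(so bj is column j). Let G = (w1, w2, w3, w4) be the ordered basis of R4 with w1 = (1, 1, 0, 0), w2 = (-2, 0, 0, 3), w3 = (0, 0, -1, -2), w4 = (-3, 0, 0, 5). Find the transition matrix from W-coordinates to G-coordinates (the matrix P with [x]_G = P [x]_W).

[[0, -1, -1, -1], [-1, 2, -2, -1], [0, -1, -2, -2], [-2, 0, 0, 0]]

Take x = bj: its W-coordinates are the j-th standard unit vector, so P e_j — column j of P — equals [bj]_G.
b1 = 0·w1 - w2 + 0·w3 - 2w4, giving column 1 = (0, -1, 0, -2); repeating for each j gives P = [[0, -1, -1, -1], [-1, 2, -2, -1], [0, -1, -2, -2], [-2, 0, 0, 0]].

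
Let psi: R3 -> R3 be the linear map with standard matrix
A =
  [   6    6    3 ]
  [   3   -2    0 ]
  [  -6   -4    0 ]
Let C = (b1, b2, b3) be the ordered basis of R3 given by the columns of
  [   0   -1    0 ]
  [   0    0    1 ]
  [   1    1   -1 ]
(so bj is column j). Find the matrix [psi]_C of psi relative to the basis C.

[[3, 0, -3], [-3, 3, -3], [0, -3, -2]]

With P the matrix whose columns are b1, ..., b3, [psi]_C = P^(-1) A P.
Column by column: psi(b1) = A b1 = <3, 0, 0>; its C-coordinates <3, -3, 0> give column 1.
Continuing for each basis vector yields [psi]_C = [[3, 0, -3], [-3, 3, -3], [0, -3, -2]].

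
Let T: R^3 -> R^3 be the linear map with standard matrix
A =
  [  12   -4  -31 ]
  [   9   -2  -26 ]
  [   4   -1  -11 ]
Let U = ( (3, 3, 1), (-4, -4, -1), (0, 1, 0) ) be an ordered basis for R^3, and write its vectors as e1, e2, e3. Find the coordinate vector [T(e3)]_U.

Column 3 of [T]_U is the U-coordinate vector of T(e3).
In standard coordinates T(e3) = A e3 = (-4, -2, -1).
Converting to U: (-4, -2, -1) = 0·e1 + e2 + 2e3, so the coordinate vector is (0, 1, 2).

(0, 1, 2)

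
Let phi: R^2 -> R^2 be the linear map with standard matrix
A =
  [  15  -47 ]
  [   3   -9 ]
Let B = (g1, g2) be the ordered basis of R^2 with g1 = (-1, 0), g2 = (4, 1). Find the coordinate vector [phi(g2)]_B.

Column 2 of [phi]_B is the B-coordinate vector of phi(g2).
In standard coordinates phi(g2) = A g2 = (13, 3).
Converting to B: (13, 3) = -g1 + 3g2, so the coordinate vector is (-1, 3).

(-1, 3)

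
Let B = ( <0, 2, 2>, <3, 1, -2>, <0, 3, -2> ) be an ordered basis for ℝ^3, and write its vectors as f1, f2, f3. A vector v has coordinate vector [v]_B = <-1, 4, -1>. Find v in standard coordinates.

v = M [v]_B, where M has columns f1, ..., f3.
Carrying out the matrix-vector product, v = <12, -1, -8>.

<12, -1, -8>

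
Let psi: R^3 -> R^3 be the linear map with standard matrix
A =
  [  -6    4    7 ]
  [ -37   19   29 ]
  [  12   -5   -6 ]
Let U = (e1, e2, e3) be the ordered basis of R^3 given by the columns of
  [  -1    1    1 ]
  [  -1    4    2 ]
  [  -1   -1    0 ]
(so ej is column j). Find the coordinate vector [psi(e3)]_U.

<-1, -1, 2>

Column 3 of [psi]_U is the U-coordinate vector of psi(e3).
In standard coordinates psi(e3) = A e3 = <2, 1, 2>.
Converting to U: <2, 1, 2> = -e1 - e2 + 2e3, so the coordinate vector is <-1, -1, 2>.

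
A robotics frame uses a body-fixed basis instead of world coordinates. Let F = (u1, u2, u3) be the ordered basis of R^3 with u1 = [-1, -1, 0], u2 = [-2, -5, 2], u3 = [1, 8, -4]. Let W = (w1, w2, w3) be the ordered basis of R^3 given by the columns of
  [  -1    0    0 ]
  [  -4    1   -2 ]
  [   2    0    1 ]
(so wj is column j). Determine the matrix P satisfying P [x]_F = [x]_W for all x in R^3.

[[1, 2, -1], [-1, -1, 0], [-2, -2, -2]]

Column j of P is [uj]_W, since P maps F-coordinates to W-coordinates.
Expressing u1 in W: u1 = w1 - w2 - 2w3, so column 1 of P is [1, -1, -2].
Doing the same for each uj gives P = [[1, 2, -1], [-1, -1, 0], [-2, -2, -2]].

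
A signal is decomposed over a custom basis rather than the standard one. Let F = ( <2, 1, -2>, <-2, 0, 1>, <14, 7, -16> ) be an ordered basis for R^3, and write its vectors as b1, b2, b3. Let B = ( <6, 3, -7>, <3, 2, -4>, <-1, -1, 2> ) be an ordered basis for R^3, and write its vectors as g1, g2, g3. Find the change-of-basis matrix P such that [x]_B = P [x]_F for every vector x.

[[0, -1, 2], [1, 1, 1], [1, -1, 1]]

Let M have columns bj and N have columns gj. Then for every x, N [x]_B = x = M [x]_F, so P = N^(-1) M.
Since det N = 1, N^(-1) has integer entries; multiplying gives P = [[0, -1, 2], [1, 1, 1], [1, -1, 1]].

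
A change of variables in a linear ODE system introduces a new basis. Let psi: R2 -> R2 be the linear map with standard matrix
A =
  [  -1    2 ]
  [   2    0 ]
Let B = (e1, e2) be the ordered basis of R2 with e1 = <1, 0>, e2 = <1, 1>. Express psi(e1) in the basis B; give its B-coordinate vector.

<-3, 2>

Column 1 of [psi]_B is the B-coordinate vector of psi(e1).
In standard coordinates psi(e1) = A e1 = <-1, 2>.
Converting to B: <-1, 2> = -3e1 + 2e2, so the coordinate vector is <-3, 2>.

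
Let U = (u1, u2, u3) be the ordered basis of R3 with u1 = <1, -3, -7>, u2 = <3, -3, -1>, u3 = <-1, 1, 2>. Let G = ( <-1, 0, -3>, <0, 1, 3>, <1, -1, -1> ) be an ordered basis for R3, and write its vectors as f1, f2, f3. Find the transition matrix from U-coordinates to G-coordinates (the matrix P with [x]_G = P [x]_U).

Take x = uj: its U-coordinates are the j-th standard unit vector, so P e_j — column j of P — equals [uj]_G.
u1 = 0·f1 - 2f2 + f3, giving column 1 = <0, -2, 1>; repeating for each j gives P = [[0, -2, -1], [-2, -2, -1], [1, 1, -2]].

[[0, -2, -1], [-2, -2, -1], [1, 1, -2]]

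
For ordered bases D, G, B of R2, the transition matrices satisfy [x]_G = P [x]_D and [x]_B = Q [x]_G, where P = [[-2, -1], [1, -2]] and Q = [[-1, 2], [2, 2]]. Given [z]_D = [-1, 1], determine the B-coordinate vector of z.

First [z]_G = P [z]_D = [1, -3].
Then [z]_B = Q [z]_G = [-7, -4].

[-7, -4]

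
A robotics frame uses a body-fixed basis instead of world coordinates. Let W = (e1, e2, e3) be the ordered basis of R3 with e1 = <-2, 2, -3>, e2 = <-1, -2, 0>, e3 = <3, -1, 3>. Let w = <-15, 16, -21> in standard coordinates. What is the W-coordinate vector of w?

Write w = c_1 e1 + ... + c_3 e3 and solve for the c_i.
Row-reducing the augmented matrix [M | w] gives c = (3, -3, -4).
Check: 3e1 - 3e2 - 4e3 = <-15, 16, -21>.

<3, -3, -4>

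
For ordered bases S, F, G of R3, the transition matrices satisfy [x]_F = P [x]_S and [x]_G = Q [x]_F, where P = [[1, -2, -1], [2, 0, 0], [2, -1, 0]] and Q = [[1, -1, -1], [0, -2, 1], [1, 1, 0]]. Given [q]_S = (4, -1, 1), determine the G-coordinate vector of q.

First [q]_F = P [q]_S = (5, 8, 9).
Then [q]_G = Q [q]_F = (-12, -7, 13).

(-12, -7, 13)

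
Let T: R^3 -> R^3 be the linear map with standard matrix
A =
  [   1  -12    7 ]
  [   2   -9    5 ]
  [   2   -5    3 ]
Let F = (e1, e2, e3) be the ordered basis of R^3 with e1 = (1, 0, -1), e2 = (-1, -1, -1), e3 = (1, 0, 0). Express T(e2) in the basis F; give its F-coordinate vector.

Compute T(e2) = A e2 = (4, 2, 0) in standard coordinates.
Then write this in F-coordinates: solve for y in y_1 e1 + ... + y_3 e3 = (4, 2, 0).
This gives y = (2, -2, 0), which is column 2 of [T]_F.

(2, -2, 0)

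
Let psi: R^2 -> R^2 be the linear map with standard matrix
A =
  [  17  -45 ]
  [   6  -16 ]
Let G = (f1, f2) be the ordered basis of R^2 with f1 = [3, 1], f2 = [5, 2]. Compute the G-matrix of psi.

[[2, 0], [0, -1]]

The j-th column of [psi]_G is [psi(fj)]_G.
psi(f1) = A f1 = [6, 2] = 2f1 + 0·f2, so column 1 is [2, 0].
Repeating for f2 and assembling the columns gives [[2, 0], [0, -1]].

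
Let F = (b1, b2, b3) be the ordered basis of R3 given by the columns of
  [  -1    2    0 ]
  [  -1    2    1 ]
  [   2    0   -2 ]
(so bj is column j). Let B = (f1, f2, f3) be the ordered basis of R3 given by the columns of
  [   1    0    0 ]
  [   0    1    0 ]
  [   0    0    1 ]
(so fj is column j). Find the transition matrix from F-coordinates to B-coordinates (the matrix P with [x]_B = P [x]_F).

Let M have columns bj and N have columns fj. Then for every x, N [x]_B = x = M [x]_F, so P = N^(-1) M.
Since det N = 1, N^(-1) has integer entries; multiplying gives P = [[-1, 2, 0], [-1, 2, 1], [2, 0, -2]].

[[-1, 2, 0], [-1, 2, 1], [2, 0, -2]]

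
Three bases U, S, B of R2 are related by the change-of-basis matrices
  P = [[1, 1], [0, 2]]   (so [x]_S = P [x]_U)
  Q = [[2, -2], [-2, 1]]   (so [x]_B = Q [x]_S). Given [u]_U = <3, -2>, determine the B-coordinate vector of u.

<10, -6>

Apply P to get S-coordinates <1, -4>, then Q to get B-coordinates.
The result is [u]_B = <10, -6>.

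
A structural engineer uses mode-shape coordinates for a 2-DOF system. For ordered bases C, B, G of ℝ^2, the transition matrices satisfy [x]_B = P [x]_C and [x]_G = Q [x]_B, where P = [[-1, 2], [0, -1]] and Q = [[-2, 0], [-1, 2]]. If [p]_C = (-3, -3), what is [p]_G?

First [p]_B = P [p]_C = (-3, 3).
Then [p]_G = Q [p]_B = (6, 9).

(6, 9)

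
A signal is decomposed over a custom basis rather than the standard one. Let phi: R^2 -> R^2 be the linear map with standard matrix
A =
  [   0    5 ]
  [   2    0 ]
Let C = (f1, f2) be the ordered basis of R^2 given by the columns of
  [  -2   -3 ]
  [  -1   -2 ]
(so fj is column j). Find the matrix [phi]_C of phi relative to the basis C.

[[-2, 2], [3, 2]]

The j-th column of [phi]_C is [phi(fj)]_C.
phi(f1) = A f1 = (-5, -4) = -2f1 + 3f2, so column 1 is (-2, 3).
Repeating for f2 and assembling the columns gives [[-2, 2], [3, 2]].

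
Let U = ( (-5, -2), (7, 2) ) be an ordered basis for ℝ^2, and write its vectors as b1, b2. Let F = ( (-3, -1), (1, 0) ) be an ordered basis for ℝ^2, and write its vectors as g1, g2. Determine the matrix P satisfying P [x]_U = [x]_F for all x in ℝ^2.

[[2, -2], [1, 1]]

Column j of P is [bj]_F, since P maps U-coordinates to F-coordinates.
Expressing b1 in F: b1 = 2g1 + g2, so column 1 of P is (2, 1).
Doing the same for each bj gives P = [[2, -2], [1, 1]].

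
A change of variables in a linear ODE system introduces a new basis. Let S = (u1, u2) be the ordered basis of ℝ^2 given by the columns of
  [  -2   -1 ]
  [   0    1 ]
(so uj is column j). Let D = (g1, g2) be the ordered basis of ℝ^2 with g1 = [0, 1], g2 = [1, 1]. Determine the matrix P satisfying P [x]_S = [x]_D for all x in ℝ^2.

[[2, 2], [-2, -1]]

Let M have columns uj and N have columns gj. Then for every x, N [x]_D = x = M [x]_S, so P = N^(-1) M.
Since det N = -1, N^(-1) has integer entries; multiplying gives P = [[2, 2], [-2, -1]].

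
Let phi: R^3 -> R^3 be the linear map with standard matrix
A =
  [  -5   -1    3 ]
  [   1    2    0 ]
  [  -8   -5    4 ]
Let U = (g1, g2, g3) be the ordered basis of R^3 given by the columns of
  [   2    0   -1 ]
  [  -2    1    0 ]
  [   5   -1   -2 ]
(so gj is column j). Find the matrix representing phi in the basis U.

With P the matrix whose columns are g1, ..., g3, [phi]_U = P^(-1) A P.
Column by column: phi(g1) = A g1 = <7, -2, 14>; its U-coordinates <2, 2, -3> give column 1.
Continuing for each basis vector yields [phi]_U = [[2, -1, -1], [2, 0, -3], [-3, 2, -1]].

[[2, -1, -1], [2, 0, -3], [-3, 2, -1]]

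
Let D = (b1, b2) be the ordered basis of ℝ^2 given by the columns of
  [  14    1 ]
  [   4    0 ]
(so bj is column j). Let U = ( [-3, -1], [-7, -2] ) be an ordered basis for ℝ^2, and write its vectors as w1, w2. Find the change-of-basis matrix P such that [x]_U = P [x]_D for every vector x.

[[0, 2], [-2, -1]]

Let M have columns bj and N have columns wj. Then for every x, N [x]_U = x = M [x]_D, so P = N^(-1) M.
Since det N = -1, N^(-1) has integer entries; multiplying gives P = [[0, 2], [-2, -1]].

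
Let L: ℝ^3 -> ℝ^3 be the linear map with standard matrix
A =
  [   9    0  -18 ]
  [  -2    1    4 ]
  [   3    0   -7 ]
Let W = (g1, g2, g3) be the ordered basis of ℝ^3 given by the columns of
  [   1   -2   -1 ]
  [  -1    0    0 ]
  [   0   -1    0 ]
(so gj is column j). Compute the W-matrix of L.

The j-th column of [L]_W is [L(gj)]_W.
L(g1) = A g1 = <9, -3, 3> = 3g1 - 3g2 + 0·g3, so column 1 is <3, -3, 0>.
Repeating for g2, g3 and assembling the columns gives [[3, 0, -2], [-3, -1, 3], [0, 2, 1]].

[[3, 0, -2], [-3, -1, 3], [0, 2, 1]]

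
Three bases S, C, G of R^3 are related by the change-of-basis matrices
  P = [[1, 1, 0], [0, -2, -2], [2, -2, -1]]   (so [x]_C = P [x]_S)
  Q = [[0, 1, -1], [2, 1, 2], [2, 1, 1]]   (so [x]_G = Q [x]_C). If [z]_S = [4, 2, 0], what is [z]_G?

[-8, 16, 12]

Composing the changes, [z]_G = Q P [z]_S.
Q P = [[-2, 0, -1], [6, -4, -4], [4, -2, -3]]; applying this to [4, 2, 0] gives [-8, 16, 12].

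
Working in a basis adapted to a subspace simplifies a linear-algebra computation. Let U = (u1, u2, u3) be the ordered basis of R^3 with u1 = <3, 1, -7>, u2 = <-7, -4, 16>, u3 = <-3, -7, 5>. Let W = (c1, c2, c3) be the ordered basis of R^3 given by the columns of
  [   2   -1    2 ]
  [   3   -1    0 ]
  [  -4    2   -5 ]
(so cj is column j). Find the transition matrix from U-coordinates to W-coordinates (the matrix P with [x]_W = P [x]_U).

[[0, -1, -2], [-1, 1, 1], [1, -2, 1]]

Let M have columns uj and N have columns cj. Then for every x, N [x]_W = x = M [x]_U, so P = N^(-1) M.
Since det N = -1, N^(-1) has integer entries; multiplying gives P = [[0, -1, -2], [-1, 1, 1], [1, -2, 1]].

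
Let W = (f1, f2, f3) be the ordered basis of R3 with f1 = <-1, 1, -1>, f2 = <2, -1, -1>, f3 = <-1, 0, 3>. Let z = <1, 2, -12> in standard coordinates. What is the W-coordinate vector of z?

<1, -1, -4>

Write z = c_1 f1 + ... + c_3 f3 and solve for the c_i.
Solving this 3x3 system gives c = (1, -1, -4).
Check: f1 - f2 - 4f3 = <1, 2, -12>.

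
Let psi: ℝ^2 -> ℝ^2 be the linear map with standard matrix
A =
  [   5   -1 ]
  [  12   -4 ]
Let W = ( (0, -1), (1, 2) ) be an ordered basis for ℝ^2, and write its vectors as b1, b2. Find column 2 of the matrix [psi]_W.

Column 2 of [psi]_W is the W-coordinate vector of psi(b2).
In standard coordinates psi(b2) = A b2 = (3, 4).
Converting to W: (3, 4) = 2b1 + 3b2, so the coordinate vector is (2, 3).

(2, 3)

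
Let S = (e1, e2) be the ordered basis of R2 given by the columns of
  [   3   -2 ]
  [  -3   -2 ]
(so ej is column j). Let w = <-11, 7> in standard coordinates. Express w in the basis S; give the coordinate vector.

<-3, 1>

Write w = c_1 e1 + c_2 e2 and solve for the c_i.
System: 3c_1 - 2c_2 = -11, -3c_1 - 2c_2 = 7; solving gives c_1 = -3, c_2 = 1.
Check: -3e1 + e2 = <-11, 7>.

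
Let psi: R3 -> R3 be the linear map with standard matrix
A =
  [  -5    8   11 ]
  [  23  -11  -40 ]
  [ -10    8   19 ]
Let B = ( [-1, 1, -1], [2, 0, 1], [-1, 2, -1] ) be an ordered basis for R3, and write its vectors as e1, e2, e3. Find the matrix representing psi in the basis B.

The j-th column of [psi]_B is [psi(ej)]_B.
psi(e1) = A e1 = [2, 6, -1] = 2e1 + 3e2 + 2e3, so column 1 is [2, 3, 2].
Repeating for e2, e3 and assembling the columns gives [[2, 0, -3], [3, 2, 3], [2, 3, -1]].

[[2, 0, -3], [3, 2, 3], [2, 3, -1]]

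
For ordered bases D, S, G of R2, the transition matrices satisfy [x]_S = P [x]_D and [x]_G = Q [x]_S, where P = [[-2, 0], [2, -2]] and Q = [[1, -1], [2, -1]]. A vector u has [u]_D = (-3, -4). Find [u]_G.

First [u]_S = P [u]_D = (6, 2).
Then [u]_G = Q [u]_S = (4, 10).

(4, 10)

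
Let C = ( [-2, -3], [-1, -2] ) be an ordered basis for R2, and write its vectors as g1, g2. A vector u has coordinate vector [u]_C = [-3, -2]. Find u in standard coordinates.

[8, 13]

By definition u = -3g1 - 2g2.
Summing componentwise gives [8, 13].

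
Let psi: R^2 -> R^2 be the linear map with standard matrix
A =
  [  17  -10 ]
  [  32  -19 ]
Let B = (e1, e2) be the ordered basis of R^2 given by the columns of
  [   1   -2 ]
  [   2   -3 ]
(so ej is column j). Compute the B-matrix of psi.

[[-3, -2], [0, 1]]

With P the matrix whose columns are e1, e2, [psi]_B = P^(-1) A P.
Column by column: psi(e1) = A e1 = <-3, -6>; its B-coordinates <-3, 0> give column 1.
Continuing for each basis vector yields [psi]_B = [[-3, -2], [0, 1]].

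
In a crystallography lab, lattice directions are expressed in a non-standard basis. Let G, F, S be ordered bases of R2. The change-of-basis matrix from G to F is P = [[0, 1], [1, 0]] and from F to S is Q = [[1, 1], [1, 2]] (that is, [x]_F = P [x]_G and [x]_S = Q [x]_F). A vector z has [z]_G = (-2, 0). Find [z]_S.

First [z]_F = P [z]_G = (0, -2).
Then [z]_S = Q [z]_F = (-2, -4).

(-2, -4)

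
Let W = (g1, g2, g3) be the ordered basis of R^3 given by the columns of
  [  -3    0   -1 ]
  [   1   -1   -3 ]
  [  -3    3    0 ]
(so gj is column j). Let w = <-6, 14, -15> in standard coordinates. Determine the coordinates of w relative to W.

<3, -2, -3>

We seek scalars with c_1 g1 + ... + c_3 g3 = w; equivalently solve M c = w where the columns of M are g1, ..., g3.
Gaussian elimination on [M | w] yields c = (3, -2, -3).
Check: 3g1 - 2g2 - 3g3 = <-6, 14, -15>.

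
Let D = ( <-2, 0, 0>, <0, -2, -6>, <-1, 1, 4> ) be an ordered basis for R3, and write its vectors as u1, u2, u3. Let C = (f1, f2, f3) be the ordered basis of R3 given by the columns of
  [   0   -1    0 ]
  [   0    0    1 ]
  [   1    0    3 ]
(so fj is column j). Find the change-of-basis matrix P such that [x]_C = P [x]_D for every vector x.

Take x = uj: its D-coordinates are the j-th standard unit vector, so P e_j — column j of P — equals [uj]_C.
u1 = 0·f1 + 2f2 + 0·f3, giving column 1 = <0, 2, 0>; repeating for each j gives P = [[0, 0, 1], [2, 0, 1], [0, -2, 1]].

[[0, 0, 1], [2, 0, 1], [0, -2, 1]]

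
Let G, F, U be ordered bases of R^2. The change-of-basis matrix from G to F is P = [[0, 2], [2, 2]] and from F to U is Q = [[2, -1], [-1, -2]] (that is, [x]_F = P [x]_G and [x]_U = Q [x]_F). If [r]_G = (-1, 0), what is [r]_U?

(2, 4)

Composing the changes, [r]_U = Q P [r]_G.
Q P = [[-2, 2], [-4, -6]]; applying this to (-1, 0) gives (2, 4).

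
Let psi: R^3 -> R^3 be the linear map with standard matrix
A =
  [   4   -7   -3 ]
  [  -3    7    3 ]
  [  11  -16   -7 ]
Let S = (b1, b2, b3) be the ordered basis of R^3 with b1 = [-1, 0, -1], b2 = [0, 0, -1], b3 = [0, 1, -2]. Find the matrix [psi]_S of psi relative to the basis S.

[[1, -3, 1], [3, 2, -1], [0, -3, 1]]

The j-th column of [psi]_S is [psi(bj)]_S.
psi(b1) = A b1 = [-1, 0, -4] = b1 + 3b2 + 0·b3, so column 1 is [1, 3, 0].
Repeating for b2, b3 and assembling the columns gives [[1, -3, 1], [3, 2, -1], [0, -3, 1]].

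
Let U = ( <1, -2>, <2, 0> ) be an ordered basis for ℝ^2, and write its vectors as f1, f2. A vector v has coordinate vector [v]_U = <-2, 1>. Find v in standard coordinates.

By definition v = -2f1 + f2.
Summing componentwise gives <0, 4>.

<0, 4>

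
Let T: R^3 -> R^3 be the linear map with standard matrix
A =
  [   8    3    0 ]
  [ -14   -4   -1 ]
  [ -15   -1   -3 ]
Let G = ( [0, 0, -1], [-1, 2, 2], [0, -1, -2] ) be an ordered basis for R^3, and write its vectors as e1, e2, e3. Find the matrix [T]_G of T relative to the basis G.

[[-1, -3, -1], [0, 2, 3], [-1, 0, 0]]

The j-th column of [T]_G is [T(ej)]_G.
T(e1) = A e1 = [0, 1, 3] = -e1 + 0·e2 - e3, so column 1 is [-1, 0, -1].
Repeating for e2, e3 and assembling the columns gives [[-1, -3, -1], [0, 2, 3], [-1, 0, 0]].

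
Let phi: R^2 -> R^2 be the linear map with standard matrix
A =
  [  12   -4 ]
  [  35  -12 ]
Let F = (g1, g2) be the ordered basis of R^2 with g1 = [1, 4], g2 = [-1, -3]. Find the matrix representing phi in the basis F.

With P the matrix whose columns are g1, g2, [phi]_F = P^(-1) A P.
Column by column: phi(g1) = A g1 = [-4, -13]; its F-coordinates [-1, 3] give column 1.
Continuing for each basis vector yields [phi]_F = [[-1, 1], [3, 1]].

[[-1, 1], [3, 1]]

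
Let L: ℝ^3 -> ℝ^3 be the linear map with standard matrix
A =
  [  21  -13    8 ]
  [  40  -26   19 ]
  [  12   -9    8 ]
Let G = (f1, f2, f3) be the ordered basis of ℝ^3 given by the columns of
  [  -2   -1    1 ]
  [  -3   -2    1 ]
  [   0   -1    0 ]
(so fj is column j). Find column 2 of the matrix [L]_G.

Column 2 of [L]_G is the G-coordinate vector of L(f2).
In standard coordinates L(f2) = A f2 = (-3, -7, -2).
Converting to G: (-3, -7, -2) = 2f1 + 2f2 + 3f3, so the coordinate vector is (2, 2, 3).

(2, 2, 3)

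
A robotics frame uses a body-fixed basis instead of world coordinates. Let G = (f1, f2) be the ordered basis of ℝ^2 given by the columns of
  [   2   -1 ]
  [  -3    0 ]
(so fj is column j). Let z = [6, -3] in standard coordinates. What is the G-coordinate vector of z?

[1, -4]

We seek scalars with c_1 f1 + c_2 f2 = z; equivalently solve M c = z where the columns of M are f1, f2.
System: 2c_1 - c_2 = 6, -3c_1 + 0c_2 = -3; solving gives c_1 = 1, c_2 = -4.
Check: f1 - 4f2 = [6, -3].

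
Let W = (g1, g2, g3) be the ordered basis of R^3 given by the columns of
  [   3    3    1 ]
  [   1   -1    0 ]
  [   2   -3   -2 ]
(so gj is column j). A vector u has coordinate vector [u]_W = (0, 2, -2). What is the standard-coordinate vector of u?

(4, -2, -2)

By definition u = 0·g1 + 2g2 - 2g3.
Summing componentwise gives (4, -2, -2).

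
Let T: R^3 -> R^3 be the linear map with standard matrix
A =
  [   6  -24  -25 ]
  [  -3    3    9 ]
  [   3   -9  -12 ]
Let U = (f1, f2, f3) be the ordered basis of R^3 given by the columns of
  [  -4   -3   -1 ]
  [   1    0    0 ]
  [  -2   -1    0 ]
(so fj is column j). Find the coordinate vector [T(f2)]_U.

(0, -3, 2)

Column 2 of [T]_U is the U-coordinate vector of T(f2).
In standard coordinates T(f2) = A f2 = (7, 0, 3).
Converting to U: (7, 0, 3) = 0·f1 - 3f2 + 2f3, so the coordinate vector is (0, -3, 2).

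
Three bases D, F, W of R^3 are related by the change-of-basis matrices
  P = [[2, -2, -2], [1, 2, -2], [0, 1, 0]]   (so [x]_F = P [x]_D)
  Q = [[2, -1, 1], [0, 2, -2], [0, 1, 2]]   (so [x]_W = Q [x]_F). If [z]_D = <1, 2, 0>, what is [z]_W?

Apply P to get F-coordinates <-2, 5, 2>, then Q to get W-coordinates.
The result is [z]_W = <-7, 6, 9>.

<-7, 6, 9>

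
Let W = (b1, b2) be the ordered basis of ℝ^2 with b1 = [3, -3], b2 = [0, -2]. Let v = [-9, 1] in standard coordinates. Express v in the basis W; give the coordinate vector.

[-3, 4]

Write v = c_1 b1 + c_2 b2 and solve for the c_i.
System: 3c_1 + 0c_2 = -9, -3c_1 - 2c_2 = 1; solving gives c_1 = -3, c_2 = 4.
Check: -3b1 + 4b2 = [-9, 1].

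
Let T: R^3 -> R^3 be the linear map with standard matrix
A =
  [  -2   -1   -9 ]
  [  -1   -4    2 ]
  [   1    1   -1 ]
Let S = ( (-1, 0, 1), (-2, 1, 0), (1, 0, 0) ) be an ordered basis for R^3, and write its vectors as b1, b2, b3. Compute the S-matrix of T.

With P the matrix whose columns are b1, ..., b3, [T]_S = P^(-1) A P.
Column by column: T(b1) = A b1 = (-7, 3, -2); its S-coordinates (-2, 3, -3) give column 1.
Continuing for each basis vector yields [T]_S = [[-2, -1, 1], [3, -2, -1], [-3, -2, -3]].

[[-2, -1, 1], [3, -2, -1], [-3, -2, -3]]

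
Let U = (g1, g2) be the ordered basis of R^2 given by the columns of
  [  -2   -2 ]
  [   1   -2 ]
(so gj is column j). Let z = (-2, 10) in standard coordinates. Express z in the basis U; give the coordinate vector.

(4, -3)

[z]_U is the unique c with M c = z, where M has columns g1, g2.
System: -2c_1 - 2c_2 = -2, c_1 - 2c_2 = 10; solving gives c_1 = 4, c_2 = -3.
Check: 4g1 - 3g2 = (-2, 10).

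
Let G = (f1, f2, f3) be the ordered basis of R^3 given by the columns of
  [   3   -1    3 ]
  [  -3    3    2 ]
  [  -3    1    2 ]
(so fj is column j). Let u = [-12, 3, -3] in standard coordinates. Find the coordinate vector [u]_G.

[0, 3, -3]

We seek scalars with c_1 f1 + ... + c_3 f3 = u; equivalently solve M c = u where the columns of M are f1, ..., f3.
Row-reducing the augmented matrix [M | u] gives c = (0, 3, -3).
Check: 0·f1 + 3f2 - 3f3 = [-12, 3, -3].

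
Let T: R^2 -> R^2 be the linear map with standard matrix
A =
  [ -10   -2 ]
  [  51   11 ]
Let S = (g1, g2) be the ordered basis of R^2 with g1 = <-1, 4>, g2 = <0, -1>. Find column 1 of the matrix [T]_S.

<-2, -1>

Compute T(g1) = A g1 = <2, -7> in standard coordinates.
Then write this in S-coordinates: solve for y in y_1 g1 + y_2 g2 = <2, -7>.
This gives y = <-2, -1>, which is column 1 of [T]_S.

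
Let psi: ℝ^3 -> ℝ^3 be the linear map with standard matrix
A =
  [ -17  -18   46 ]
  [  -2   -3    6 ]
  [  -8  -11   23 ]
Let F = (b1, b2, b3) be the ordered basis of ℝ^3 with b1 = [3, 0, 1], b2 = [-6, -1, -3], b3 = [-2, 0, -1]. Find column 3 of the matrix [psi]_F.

[2, 2, 3]

Column 3 of [psi]_F is the F-coordinate vector of psi(b3).
In standard coordinates psi(b3) = A b3 = [-12, -2, -7].
Converting to F: [-12, -2, -7] = 2b1 + 2b2 + 3b3, so the coordinate vector is [2, 2, 3].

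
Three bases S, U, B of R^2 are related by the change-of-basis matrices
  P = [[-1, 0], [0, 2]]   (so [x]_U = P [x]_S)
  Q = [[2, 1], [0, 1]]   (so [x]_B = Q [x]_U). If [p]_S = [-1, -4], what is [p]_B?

Apply P to get U-coordinates [1, -8], then Q to get B-coordinates.
The result is [p]_B = [-6, -8].

[-6, -8]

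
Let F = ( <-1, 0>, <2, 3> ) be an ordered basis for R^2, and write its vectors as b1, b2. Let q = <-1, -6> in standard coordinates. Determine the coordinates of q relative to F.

Write q = c_1 b1 + c_2 b2 and solve for the c_i.
System: -c_1 + 2c_2 = -1, 0c_1 + 3c_2 = -6; solving gives c_1 = -3, c_2 = -2.
Check: -3b1 - 2b2 = <-1, -6>.

<-3, -2>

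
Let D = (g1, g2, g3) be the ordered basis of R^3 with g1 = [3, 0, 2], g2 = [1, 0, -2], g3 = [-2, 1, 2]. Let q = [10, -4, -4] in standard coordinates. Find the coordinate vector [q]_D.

[1, -1, -4]

Write q = c_1 g1 + ... + c_3 g3 and solve for the c_i.
Row-reducing the augmented matrix [M | q] gives c = (1, -1, -4).
Check: g1 - g2 - 4g3 = [10, -4, -4].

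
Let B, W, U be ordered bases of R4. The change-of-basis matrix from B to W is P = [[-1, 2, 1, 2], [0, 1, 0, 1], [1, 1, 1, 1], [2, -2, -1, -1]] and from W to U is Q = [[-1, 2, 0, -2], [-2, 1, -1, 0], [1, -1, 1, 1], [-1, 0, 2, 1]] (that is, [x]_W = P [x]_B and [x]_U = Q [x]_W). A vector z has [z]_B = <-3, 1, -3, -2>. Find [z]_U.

<6, 10, -11, -15>

Composing the changes, [z]_U = Q P [z]_B.
Q P = [[-3, 4, 1, 2], [1, -4, -3, -4], [2, 0, 1, 1], [5, -2, 0, -1]]; applying this to <-3, 1, -3, -2> gives <6, 10, -11, -15>.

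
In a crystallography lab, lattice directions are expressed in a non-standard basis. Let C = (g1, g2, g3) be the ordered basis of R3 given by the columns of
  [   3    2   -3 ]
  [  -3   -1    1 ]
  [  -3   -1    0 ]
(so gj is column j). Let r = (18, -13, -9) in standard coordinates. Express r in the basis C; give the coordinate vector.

Write r = c_1 g1 + ... + c_3 g3 and solve for the c_i.
Gaussian elimination on [M | r] yields c = (4, -3, -4).
Check: 4g1 - 3g2 - 4g3 = (18, -13, -9).

(4, -3, -4)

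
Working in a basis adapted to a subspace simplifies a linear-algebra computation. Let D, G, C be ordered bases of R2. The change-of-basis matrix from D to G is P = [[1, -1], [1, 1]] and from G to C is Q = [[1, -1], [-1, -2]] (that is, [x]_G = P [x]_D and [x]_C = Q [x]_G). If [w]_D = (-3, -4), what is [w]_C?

Composing the changes, [w]_C = Q P [w]_D.
Q P = [[0, -2], [-3, -1]]; applying this to (-3, -4) gives (8, 13).

(8, 13)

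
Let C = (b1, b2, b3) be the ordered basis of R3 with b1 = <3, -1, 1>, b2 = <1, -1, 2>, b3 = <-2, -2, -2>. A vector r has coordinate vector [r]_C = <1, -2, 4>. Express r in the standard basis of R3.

<-7, -7, -11>

By definition r = b1 - 2b2 + 4b3.
Summing componentwise gives <-7, -7, -11>.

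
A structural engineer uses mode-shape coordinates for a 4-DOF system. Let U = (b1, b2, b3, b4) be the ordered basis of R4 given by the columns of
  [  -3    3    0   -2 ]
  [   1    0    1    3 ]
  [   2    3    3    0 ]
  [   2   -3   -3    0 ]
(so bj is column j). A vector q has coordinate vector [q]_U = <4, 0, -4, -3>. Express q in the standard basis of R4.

<-6, -9, -4, 20>

q = M [q]_U, where M has columns b1, ..., b4.
Carrying out the matrix-vector product, q = <-6, -9, -4, 20>.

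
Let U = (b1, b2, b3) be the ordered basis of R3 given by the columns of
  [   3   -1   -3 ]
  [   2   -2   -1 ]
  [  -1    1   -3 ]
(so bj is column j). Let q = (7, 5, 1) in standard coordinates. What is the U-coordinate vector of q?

We seek scalars with c_1 b1 + ... + c_3 b3 = q; equivalently solve M c = q where the columns of M are b1, ..., b3.
Row-reducing the augmented matrix [M | q] gives c = (1, -1, -1).
Check: b1 - b2 - b3 = (7, 5, 1).

(1, -1, -1)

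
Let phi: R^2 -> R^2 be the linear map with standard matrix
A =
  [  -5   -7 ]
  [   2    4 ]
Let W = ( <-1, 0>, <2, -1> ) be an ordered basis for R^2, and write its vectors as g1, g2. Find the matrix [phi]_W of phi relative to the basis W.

Let P have columns g1, g2. Then [phi]_W = P^(-1) A P.
Here det P = 1, so P^(-1) is integer; computing A P first and then P^(-1)(A P) gives [[-1, 3], [2, 0]].

[[-1, 3], [2, 0]]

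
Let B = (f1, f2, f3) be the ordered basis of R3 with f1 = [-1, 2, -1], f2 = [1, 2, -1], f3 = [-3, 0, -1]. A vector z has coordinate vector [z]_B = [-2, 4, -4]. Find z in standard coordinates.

By definition z = -2f1 + 4f2 - 4f3.
Summing componentwise gives [18, 4, 2].

[18, 4, 2]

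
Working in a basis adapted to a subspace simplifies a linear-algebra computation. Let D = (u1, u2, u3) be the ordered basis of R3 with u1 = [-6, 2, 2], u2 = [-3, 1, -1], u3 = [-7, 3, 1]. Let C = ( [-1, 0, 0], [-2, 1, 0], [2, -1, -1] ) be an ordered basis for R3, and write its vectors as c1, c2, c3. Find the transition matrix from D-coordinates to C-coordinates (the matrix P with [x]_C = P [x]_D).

Let M have columns uj and N have columns cj. Then for every x, N [x]_C = x = M [x]_D, so P = N^(-1) M.
Since det N = 1, N^(-1) has integer entries; multiplying gives P = [[2, 1, 1], [0, 2, 2], [-2, 1, -1]].

[[2, 1, 1], [0, 2, 2], [-2, 1, -1]]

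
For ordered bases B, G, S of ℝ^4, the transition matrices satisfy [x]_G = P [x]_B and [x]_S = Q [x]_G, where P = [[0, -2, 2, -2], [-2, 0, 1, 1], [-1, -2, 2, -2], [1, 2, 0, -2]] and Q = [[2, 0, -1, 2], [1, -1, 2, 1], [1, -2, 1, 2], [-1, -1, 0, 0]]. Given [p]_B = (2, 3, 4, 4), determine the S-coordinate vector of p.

(-4, -26, -22, 2)

Composing the changes, [p]_S = Q P [p]_B.
Q P = [[3, 2, 2, -6], [1, -4, 5, -9], [5, 0, 2, -10], [2, 2, -3, 1]]; applying this to (2, 3, 4, 4) gives (-4, -26, -22, 2).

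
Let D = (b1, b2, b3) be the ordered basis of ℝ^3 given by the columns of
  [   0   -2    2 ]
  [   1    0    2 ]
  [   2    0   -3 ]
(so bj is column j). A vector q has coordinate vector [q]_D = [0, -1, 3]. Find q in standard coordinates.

[8, 6, -9]

By definition q = 0·b1 - b2 + 3b3.
Summing componentwise gives [8, 6, -9].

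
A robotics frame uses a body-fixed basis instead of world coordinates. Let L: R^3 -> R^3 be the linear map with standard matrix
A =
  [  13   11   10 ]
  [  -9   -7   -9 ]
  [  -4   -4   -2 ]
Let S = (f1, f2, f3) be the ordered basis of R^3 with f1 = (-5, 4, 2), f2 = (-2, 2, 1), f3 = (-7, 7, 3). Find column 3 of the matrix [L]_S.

(-3, 3, -1)

Column 3 of [L]_S is the S-coordinate vector of L(f3).
In standard coordinates L(f3) = A f3 = (16, -13, -6).
Converting to S: (16, -13, -6) = -3f1 + 3f2 - f3, so the coordinate vector is (-3, 3, -1).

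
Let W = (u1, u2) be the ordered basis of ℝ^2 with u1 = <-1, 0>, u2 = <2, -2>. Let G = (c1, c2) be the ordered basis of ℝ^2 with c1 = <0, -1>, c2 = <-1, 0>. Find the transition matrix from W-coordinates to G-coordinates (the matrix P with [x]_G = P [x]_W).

[[0, 2], [1, -2]]

Column j of P is [uj]_G, since P maps W-coordinates to G-coordinates.
Expressing u1 in G: u1 = 0·c1 + c2, so column 1 of P is <0, 1>.
Doing the same for each uj gives P = [[0, 2], [1, -2]].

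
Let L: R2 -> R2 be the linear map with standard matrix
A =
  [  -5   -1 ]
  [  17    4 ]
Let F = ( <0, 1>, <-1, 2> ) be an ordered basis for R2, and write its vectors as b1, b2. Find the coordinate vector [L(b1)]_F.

Column 1 of [L]_F is the F-coordinate vector of L(b1).
In standard coordinates L(b1) = A b1 = <-1, 4>.
Converting to F: <-1, 4> = 2b1 + b2, so the coordinate vector is <2, 1>.

<2, 1>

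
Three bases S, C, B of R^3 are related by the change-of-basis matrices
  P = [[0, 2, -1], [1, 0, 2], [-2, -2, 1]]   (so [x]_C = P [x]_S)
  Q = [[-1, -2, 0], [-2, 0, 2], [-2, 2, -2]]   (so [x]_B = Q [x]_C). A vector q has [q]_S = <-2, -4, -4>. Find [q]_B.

First [q]_C = P [q]_S = <-4, -10, 8>.
Then [q]_B = Q [q]_C = <24, 24, -28>.

<24, 24, -28>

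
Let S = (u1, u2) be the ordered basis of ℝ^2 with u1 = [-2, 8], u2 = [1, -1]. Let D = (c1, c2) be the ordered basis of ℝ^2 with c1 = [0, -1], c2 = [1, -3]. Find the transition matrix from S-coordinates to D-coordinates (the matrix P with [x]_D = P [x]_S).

Column j of P is [uj]_D, since P maps S-coordinates to D-coordinates.
Expressing u1 in D: u1 = -2c1 - 2c2, so column 1 of P is [-2, -2].
Doing the same for each uj gives P = [[-2, -2], [-2, 1]].

[[-2, -2], [-2, 1]]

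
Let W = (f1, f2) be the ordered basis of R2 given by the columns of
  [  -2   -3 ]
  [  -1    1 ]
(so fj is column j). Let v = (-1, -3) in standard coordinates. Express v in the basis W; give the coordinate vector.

Write v = c_1 f1 + c_2 f2 and solve for the c_i.
System: -2c_1 - 3c_2 = -1, -c_1 + c_2 = -3; solving gives c_1 = 2, c_2 = -1.
Check: 2f1 - f2 = (-1, -3).

(2, -1)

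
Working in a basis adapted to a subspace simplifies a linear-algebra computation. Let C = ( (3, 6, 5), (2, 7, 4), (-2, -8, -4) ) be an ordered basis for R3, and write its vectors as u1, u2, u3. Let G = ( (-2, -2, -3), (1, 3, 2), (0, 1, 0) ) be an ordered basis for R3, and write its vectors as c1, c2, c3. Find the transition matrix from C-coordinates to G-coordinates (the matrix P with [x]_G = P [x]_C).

Take x = uj: its C-coordinates are the j-th standard unit vector, so P e_j — column j of P — equals [uj]_G.
u1 = -c1 + c2 + c3, giving column 1 = (-1, 1, 1); repeating for each j gives P = [[-1, 0, 0], [1, 2, -2], [1, 1, -2]].

[[-1, 0, 0], [1, 2, -2], [1, 1, -2]]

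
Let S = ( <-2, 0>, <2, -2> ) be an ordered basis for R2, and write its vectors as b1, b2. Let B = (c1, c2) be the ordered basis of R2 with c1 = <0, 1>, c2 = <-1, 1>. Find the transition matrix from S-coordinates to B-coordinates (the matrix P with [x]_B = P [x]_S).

Let M have columns bj and N have columns cj. Then for every x, N [x]_B = x = M [x]_S, so P = N^(-1) M.
Since det N = 1, N^(-1) has integer entries; multiplying gives P = [[-2, 0], [2, -2]].

[[-2, 0], [2, -2]]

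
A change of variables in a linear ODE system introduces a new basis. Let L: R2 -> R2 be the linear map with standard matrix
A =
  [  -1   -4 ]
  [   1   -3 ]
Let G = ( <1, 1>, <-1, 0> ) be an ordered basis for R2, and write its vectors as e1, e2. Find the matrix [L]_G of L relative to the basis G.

The j-th column of [L]_G is [L(ej)]_G.
L(e1) = A e1 = <-5, -2> = -2e1 + 3e2, so column 1 is <-2, 3>.
Repeating for e2 and assembling the columns gives [[-2, -1], [3, -2]].

[[-2, -1], [3, -2]]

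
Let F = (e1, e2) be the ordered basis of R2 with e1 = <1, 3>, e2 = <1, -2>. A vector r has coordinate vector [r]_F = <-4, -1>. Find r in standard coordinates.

The coordinates say r = -4e1 - e2; adding the scaled basis vectors gives <-5, -10>.

<-5, -10>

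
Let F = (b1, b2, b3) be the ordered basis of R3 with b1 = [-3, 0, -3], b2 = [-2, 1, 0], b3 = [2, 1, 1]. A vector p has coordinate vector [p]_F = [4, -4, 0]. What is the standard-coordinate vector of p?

[-4, -4, -12]

p = M [p]_F, where M has columns b1, ..., b3.
Carrying out the matrix-vector product, p = [-4, -4, -12].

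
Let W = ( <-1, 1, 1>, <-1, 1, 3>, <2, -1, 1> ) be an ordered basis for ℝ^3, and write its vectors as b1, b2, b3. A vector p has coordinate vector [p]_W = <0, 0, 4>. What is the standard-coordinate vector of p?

<8, -4, 4>

The coordinates say p = 0·b1 + 0·b2 + 4b3; adding the scaled basis vectors gives <8, -4, 4>.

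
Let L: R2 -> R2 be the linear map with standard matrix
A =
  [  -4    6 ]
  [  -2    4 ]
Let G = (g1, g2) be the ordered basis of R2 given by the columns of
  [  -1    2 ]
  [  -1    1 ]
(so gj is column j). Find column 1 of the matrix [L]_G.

Column 1 of [L]_G is the G-coordinate vector of L(g1).
In standard coordinates L(g1) = A g1 = (-2, -2).
Converting to G: (-2, -2) = 2g1 + 0·g2, so the coordinate vector is (2, 0).

(2, 0)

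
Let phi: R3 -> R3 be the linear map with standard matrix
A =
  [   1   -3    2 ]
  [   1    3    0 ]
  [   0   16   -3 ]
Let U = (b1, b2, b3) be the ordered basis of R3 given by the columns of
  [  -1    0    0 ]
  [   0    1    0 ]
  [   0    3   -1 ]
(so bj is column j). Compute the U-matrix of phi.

The j-th column of [phi]_U is [phi(bj)]_U.
phi(b1) = A b1 = [-1, -1, 0] = b1 - b2 - 3b3, so column 1 is [1, -1, -3].
Repeating for b2, b3 and assembling the columns gives [[1, -3, 2], [-1, 3, 0], [-3, 2, -3]].

[[1, -3, 2], [-1, 3, 0], [-3, 2, -3]]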